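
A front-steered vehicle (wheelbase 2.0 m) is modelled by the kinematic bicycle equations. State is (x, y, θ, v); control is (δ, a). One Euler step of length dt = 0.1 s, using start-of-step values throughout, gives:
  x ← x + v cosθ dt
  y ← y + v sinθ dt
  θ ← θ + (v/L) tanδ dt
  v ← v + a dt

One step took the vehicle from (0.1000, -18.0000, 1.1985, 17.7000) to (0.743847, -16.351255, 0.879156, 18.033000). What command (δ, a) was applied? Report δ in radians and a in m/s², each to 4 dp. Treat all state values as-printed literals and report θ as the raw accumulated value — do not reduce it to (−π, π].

a = (v'−v)/dt = (0.333000)/0.1 = 3.3300
Δθ = θ'−θ = -0.319344;  (v·dt/L) = 17.7000·0.1/2.0 = 0.885000
tan δ = Δθ·L/(v·dt) = -0.360841  →  δ = -0.3463

δ = -0.3463, a = 3.3300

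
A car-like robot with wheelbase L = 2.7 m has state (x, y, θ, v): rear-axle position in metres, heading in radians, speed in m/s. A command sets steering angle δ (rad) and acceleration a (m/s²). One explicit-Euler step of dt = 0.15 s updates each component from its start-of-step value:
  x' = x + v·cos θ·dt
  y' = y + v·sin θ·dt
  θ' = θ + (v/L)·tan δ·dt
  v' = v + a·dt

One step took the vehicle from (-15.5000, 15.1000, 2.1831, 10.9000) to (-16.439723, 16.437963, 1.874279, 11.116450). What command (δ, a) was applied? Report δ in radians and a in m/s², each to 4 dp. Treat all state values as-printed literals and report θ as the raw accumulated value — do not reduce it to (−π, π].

δ = -0.4716, a = 1.4430

a = (v'−v)/dt = (0.216450)/0.15 = 1.4430
Δθ = θ'−θ = -0.308821;  (v·dt/L) = 10.9000·0.15/2.7 = 0.605556
tan δ = Δθ·L/(v·dt) = -0.509980  →  δ = -0.4716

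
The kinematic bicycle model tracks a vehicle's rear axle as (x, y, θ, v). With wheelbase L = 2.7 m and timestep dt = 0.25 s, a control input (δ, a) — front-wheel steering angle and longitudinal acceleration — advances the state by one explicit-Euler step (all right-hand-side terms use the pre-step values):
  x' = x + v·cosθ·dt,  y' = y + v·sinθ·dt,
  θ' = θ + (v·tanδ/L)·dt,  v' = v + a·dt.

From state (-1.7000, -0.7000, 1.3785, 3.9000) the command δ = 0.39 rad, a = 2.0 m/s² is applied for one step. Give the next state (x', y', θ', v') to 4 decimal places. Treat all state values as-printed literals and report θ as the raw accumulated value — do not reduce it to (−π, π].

(-1.5137, 0.2570, 1.5269, 4.4000)

x' = -1.7000 + 3.9000·cos(1.3785)·0.25 = -1.5137
y' = -0.7000 + 3.9000·sin(1.3785)·0.25 = 0.2570
θ' = 1.3785 + (3.9000/2.7)·tan(0.39)·0.25 = 1.5269
v' = 3.9000 + 2.0000·0.25 = 4.4000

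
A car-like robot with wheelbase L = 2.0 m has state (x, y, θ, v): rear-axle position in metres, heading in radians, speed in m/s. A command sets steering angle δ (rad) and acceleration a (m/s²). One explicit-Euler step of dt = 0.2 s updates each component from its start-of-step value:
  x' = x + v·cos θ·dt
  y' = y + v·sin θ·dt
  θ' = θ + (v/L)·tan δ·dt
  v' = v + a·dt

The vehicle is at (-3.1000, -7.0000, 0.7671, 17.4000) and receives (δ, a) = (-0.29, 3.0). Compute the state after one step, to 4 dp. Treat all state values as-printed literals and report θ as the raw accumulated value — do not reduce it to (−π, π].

x' = -3.1000 + 17.4000·cos(0.7671)·0.2 = -0.5947
y' = -7.0000 + 17.4000·sin(0.7671)·0.2 = -4.5847
θ' = 0.7671 + (17.4000/2.0)·tan(-0.29)·0.2 = 0.2479
v' = 17.4000 + 3.0000·0.2 = 18.0000

(-0.5947, -4.5847, 0.2479, 18.0000)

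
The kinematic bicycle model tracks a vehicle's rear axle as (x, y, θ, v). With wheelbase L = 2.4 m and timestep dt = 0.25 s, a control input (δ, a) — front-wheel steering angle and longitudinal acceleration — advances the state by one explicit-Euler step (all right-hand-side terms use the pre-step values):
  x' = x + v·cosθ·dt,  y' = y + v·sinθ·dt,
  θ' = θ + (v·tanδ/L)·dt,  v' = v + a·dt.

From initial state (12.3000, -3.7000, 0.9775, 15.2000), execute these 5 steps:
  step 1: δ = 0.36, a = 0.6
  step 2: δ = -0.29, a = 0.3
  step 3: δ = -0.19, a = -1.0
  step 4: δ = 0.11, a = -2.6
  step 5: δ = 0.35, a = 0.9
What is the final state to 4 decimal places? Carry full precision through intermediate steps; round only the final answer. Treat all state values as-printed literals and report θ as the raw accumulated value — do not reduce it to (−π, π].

after step 1 (δ=0.36, a=0.6): (14.424569, -0.549412, 1.573471, 15.350000)
after step 2 (δ=-0.29, a=0.3): (14.414304, 3.288075, 1.096322, 15.425000)
after step 3 (δ=-0.19, a=-1.0): (16.176114, 6.718336, 0.787308, 15.175000)
after step 4 (δ=0.11, a=-2.6): (18.853573, 9.406039, 0.961893, 14.525000)
after step 5 (δ=0.35, a=0.9): (20.930534, 12.384665, 1.514188, 14.750000)

(20.9305, 12.3847, 1.5142, 14.7500)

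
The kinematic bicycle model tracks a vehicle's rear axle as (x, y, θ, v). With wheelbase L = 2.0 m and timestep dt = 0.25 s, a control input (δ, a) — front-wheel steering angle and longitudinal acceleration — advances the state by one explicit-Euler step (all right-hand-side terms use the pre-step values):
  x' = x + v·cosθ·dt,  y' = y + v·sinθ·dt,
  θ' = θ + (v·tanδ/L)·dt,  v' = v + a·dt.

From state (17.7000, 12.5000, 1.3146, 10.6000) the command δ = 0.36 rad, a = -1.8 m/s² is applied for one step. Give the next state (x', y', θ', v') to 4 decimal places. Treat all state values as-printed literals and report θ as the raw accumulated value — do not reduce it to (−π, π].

x' = 17.7000 + 10.6000·cos(1.3146)·0.25 = 18.3715
y' = 12.5000 + 10.6000·sin(1.3146)·0.25 = 15.0635
θ' = 1.3146 + (10.6000/2.0)·tan(0.36)·0.25 = 1.8133
v' = 10.6000 − 1.8000·0.25 = 10.1500

(18.3715, 15.0635, 1.8133, 10.1500)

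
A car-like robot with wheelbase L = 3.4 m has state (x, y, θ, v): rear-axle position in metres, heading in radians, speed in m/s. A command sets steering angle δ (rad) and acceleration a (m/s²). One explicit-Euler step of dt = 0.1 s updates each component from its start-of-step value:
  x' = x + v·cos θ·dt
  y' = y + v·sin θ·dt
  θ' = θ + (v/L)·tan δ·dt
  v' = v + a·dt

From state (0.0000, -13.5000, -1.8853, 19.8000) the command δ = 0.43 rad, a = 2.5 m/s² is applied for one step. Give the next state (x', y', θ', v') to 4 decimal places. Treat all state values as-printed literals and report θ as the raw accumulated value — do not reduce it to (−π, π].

(-0.6125, -15.3829, -1.6182, 20.0500)

x' = 0.0000 + 19.8000·cos(-1.8853)·0.1 = -0.6125
y' = -13.5000 + 19.8000·sin(-1.8853)·0.1 = -15.3829
θ' = -1.8853 + (19.8000/3.4)·tan(0.43)·0.1 = -1.6182
v' = 19.8000 + 2.5000·0.1 = 20.0500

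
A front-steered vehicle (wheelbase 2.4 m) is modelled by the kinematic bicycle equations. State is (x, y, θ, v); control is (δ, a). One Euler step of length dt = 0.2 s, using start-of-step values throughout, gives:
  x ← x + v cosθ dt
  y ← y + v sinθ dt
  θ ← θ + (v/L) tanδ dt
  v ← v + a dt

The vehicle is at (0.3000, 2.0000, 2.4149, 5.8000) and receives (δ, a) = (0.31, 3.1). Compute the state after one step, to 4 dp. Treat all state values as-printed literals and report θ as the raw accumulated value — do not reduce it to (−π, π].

x' = 0.3000 + 5.8000·cos(2.4149)·0.2 = -0.5670
y' = 2.0000 + 5.8000·sin(2.4149)·0.2 = 2.7707
θ' = 2.4149 + (5.8000/2.4)·tan(0.31)·0.2 = 2.5697
v' = 5.8000 + 3.1000·0.2 = 6.4200

(-0.5670, 2.7707, 2.5697, 6.4200)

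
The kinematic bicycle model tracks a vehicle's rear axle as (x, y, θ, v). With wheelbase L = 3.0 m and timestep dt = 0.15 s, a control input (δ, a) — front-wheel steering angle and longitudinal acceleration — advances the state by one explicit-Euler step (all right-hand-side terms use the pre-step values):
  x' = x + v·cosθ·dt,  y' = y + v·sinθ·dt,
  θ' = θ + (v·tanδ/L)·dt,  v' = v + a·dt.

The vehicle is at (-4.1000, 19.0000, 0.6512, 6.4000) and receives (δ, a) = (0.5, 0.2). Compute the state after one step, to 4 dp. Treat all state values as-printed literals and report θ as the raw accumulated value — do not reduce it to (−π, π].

x' = -4.1000 + 6.4000·cos(0.6512)·0.15 = -3.3365
y' = 19.0000 + 6.4000·sin(0.6512)·0.15 = 19.5819
θ' = 0.6512 + (6.4000/3.0)·tan(0.5)·0.15 = 0.8260
v' = 6.4000 + 0.2000·0.15 = 6.4300

(-3.3365, 19.5819, 0.8260, 6.4300)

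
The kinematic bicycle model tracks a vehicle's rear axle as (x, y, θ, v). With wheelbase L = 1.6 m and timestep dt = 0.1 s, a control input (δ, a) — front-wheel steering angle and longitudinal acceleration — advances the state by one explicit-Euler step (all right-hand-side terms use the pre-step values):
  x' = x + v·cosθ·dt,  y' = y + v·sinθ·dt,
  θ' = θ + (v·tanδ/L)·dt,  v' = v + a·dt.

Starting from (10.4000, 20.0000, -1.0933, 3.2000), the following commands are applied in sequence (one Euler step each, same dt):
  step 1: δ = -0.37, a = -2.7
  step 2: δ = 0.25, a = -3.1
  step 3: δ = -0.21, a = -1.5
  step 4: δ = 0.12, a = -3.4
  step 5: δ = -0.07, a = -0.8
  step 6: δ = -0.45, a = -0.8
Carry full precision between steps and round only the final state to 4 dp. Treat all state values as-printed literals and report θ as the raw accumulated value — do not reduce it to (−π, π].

(11.0458, 18.6026, -1.2116, 1.9700)

after step 1 (δ=-0.37, a=-2.7): (10.547058, 19.715793, -1.170873, 2.930000)
after step 2 (δ=0.25, a=-3.1): (10.661137, 19.445913, -1.124113, 2.620000)
after step 3 (δ=-0.21, a=-1.5): (10.774315, 19.209619, -1.159015, 2.470000)
after step 4 (δ=0.12, a=-3.4): (10.873175, 18.983266, -1.140401, 2.130000)
after step 5 (δ=-0.07, a=-0.8): (10.962045, 18.789691, -1.149735, 2.050000)
after step 6 (δ=-0.45, a=-0.8): (11.045834, 18.602597, -1.211626, 1.970000)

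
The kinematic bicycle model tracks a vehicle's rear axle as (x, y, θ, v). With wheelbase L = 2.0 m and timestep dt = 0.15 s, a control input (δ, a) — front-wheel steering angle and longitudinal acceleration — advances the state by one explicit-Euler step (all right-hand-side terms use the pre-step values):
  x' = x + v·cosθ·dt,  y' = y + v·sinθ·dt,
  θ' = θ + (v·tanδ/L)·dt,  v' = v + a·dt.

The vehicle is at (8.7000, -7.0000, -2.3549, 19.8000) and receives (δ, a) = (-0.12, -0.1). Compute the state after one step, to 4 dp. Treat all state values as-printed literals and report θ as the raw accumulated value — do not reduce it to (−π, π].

x' = 8.7000 + 19.8000·cos(-2.3549)·0.15 = 6.6026
y' = -7.0000 + 19.8000·sin(-2.3549)·0.15 = -9.1028
θ' = -2.3549 + (19.8000/2.0)·tan(-0.12)·0.15 = -2.5340
v' = 19.8000 − 0.1000·0.15 = 19.7850

(6.6026, -9.1028, -2.5340, 19.7850)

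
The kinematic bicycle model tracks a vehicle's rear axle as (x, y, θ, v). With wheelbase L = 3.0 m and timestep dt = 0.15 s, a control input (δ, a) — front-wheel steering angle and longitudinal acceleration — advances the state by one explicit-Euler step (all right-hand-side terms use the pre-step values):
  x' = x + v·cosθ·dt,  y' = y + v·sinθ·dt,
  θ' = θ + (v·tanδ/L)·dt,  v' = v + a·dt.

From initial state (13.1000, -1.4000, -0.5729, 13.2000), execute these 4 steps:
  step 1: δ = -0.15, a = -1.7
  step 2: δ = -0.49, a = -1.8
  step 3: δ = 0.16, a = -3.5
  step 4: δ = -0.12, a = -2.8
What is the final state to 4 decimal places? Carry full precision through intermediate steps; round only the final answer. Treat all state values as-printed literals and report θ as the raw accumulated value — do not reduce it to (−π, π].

(18.3916, -6.7462, -0.9889, 11.7300)

after step 1 (δ=-0.15, a=-1.7): (14.763858, -2.473301, -0.672649, 12.945000)
after step 2 (δ=-0.49, a=-1.8): (16.282644, -3.683129, -1.017885, 12.675000)
after step 3 (δ=0.16, a=-3.5): (17.281118, -5.301091, -0.915610, 12.150000)
after step 4 (δ=-0.12, a=-2.8): (18.391580, -6.746214, -0.988862, 11.730000)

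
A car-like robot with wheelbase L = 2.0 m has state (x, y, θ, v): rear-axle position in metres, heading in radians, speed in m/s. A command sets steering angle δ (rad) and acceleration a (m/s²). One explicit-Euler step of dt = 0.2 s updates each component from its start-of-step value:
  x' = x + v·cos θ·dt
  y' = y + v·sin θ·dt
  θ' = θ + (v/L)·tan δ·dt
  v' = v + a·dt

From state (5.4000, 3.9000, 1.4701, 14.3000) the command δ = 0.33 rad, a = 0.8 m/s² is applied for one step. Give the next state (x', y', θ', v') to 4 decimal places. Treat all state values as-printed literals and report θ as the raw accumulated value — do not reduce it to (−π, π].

(5.6875, 6.7455, 1.9599, 14.4600)

x' = 5.4000 + 14.3000·cos(1.4701)·0.2 = 5.6875
y' = 3.9000 + 14.3000·sin(1.4701)·0.2 = 6.7455
θ' = 1.4701 + (14.3000/2.0)·tan(0.33)·0.2 = 1.9599
v' = 14.3000 + 0.8000·0.2 = 14.4600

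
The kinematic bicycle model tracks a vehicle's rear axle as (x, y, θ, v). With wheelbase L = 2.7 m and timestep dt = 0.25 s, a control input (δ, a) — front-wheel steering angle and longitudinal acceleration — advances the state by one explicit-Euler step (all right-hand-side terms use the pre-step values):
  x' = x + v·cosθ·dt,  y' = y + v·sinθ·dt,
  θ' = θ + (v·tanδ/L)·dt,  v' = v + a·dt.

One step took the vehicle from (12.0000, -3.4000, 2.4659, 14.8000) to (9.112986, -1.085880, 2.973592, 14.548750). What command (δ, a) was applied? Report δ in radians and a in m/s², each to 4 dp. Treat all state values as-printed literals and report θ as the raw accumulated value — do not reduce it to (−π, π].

δ = 0.3548, a = -1.0050

a = (v'−v)/dt = (-0.251250)/0.25 = -1.0050
Δθ = θ'−θ = 0.507692;  (v·dt/L) = 14.8000·0.25/2.7 = 1.370370
tan δ = Δθ·L/(v·dt) = 0.370478  →  δ = 0.3548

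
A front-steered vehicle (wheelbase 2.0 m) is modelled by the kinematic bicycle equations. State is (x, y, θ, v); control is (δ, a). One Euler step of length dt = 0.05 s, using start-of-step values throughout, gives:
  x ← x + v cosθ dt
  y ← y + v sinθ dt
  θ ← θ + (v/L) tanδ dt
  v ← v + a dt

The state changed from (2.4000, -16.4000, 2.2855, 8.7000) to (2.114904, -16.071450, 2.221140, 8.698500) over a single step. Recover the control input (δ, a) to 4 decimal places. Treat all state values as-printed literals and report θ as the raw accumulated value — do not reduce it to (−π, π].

a = (v'−v)/dt = (-0.001500)/0.05 = -0.0300
Δθ = θ'−θ = -0.064360;  (v·dt/L) = 8.7000·0.05/2.0 = 0.217500
tan δ = Δθ·L/(v·dt) = -0.295908  →  δ = -0.2877

δ = -0.2877, a = -0.0300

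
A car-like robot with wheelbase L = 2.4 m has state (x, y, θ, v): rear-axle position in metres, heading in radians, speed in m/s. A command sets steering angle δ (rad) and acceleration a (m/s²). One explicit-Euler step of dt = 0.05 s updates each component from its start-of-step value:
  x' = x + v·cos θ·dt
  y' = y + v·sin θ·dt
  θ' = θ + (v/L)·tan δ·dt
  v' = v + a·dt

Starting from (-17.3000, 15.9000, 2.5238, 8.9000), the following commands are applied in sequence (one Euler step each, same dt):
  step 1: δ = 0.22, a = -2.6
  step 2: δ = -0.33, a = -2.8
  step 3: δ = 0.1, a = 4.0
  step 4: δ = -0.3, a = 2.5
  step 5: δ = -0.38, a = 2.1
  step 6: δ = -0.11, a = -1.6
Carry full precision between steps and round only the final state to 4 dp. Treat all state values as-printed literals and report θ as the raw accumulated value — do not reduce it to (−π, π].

after step 1 (δ=0.22, a=-2.6): (-17.662746, 16.157761, 2.565263, 8.770000)
after step 2 (δ=-0.33, a=-2.8): (-18.030414, 16.396721, 2.502681, 8.630000)
after step 3 (δ=0.1, a=4.0): (-18.376799, 16.654034, 2.520720, 8.830000)
after step 4 (δ=-0.3, a=2.5): (-18.735902, 16.910875, 2.463815, 8.955000)
after step 5 (δ=-0.38, a=2.1): (-19.084685, 17.191643, 2.389300, 9.060000)
after step 6 (δ=-0.11, a=-1.6): (-19.415431, 17.501184, 2.368453, 8.980000)

(-19.4154, 17.5012, 2.3685, 8.9800)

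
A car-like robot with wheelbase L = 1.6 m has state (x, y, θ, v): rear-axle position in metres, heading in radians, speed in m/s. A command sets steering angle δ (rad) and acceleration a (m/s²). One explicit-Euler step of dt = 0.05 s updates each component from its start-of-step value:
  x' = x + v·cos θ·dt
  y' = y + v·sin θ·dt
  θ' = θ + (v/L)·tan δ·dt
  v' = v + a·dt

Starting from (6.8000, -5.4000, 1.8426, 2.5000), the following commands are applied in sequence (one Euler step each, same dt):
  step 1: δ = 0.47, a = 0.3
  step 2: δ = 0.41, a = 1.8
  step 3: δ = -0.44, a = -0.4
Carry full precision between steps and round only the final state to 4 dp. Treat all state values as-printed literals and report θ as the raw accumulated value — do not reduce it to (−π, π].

after step 1 (δ=0.47, a=0.3): (6.766441, -5.279589, 1.882285, 2.515000)
after step 2 (δ=0.41, a=1.8): (6.727902, -5.159890, 1.916444, 2.605000)
after step 3 (δ=-0.44, a=-0.4): (6.683772, -5.037344, 1.878120, 2.585000)

(6.6838, -5.0373, 1.8781, 2.5850)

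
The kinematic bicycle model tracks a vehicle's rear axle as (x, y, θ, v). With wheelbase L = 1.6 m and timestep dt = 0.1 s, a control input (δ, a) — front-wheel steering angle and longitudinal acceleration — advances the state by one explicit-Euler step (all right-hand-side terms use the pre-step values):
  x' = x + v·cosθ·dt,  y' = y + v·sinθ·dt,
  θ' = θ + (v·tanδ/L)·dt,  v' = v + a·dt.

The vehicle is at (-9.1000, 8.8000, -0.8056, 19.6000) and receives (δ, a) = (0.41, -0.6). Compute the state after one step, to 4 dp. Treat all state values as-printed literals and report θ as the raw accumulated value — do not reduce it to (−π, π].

x' = -9.1000 + 19.6000·cos(-0.8056)·0.1 = -7.7423
y' = 8.8000 + 19.6000·sin(-0.8056)·0.1 = 7.3864
θ' = -0.8056 + (19.6000/1.6)·tan(0.41)·0.1 = -0.2732
v' = 19.6000 − 0.6000·0.1 = 19.5400

(-7.7423, 7.3864, -0.2732, 19.5400)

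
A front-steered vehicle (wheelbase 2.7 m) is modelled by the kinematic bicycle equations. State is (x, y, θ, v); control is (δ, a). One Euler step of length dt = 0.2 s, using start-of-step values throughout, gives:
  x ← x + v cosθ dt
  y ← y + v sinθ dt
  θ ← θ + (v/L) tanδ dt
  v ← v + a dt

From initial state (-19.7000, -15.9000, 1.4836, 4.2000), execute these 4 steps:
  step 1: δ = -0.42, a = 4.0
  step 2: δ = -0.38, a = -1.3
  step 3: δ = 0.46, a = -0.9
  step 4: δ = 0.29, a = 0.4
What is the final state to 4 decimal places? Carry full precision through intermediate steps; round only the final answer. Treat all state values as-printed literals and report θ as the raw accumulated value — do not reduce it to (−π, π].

after step 1 (δ=-0.42, a=4.0): (-19.626848, -15.063191, 1.344666, 5.000000)
after step 2 (δ=-0.38, a=-1.3): (-19.402640, -14.088650, 1.196736, 4.740000)
after step 3 (δ=0.46, a=-0.9): (-19.056243, -13.206203, 1.370693, 4.560000)
after step 4 (δ=0.29, a=0.4): (-18.874964, -12.312401, 1.471490, 4.640000)

(-18.8750, -12.3124, 1.4715, 4.6400)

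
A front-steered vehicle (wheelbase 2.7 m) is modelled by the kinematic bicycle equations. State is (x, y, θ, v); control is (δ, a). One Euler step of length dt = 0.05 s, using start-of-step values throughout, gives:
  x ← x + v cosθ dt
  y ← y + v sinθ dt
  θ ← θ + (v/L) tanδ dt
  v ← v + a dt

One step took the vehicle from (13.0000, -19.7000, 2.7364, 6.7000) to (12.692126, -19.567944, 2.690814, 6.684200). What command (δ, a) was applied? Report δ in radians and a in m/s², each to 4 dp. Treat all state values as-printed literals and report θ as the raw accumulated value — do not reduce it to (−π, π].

δ = -0.3521, a = -0.3160

a = (v'−v)/dt = (-0.015800)/0.05 = -0.3160
Δθ = θ'−θ = -0.045586;  (v·dt/L) = 6.7000·0.05/2.7 = 0.124074
tan δ = Δθ·L/(v·dt) = -0.367410  →  δ = -0.3521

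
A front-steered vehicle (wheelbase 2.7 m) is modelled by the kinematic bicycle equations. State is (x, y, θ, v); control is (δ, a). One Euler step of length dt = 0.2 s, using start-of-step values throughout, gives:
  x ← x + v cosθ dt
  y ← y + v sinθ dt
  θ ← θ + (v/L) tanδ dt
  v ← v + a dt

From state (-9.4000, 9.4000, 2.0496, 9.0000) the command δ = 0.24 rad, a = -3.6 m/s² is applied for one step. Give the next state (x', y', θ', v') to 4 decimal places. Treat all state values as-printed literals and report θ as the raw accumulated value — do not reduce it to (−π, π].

(-10.2293, 10.9976, 2.2127, 8.2800)

x' = -9.4000 + 9.0000·cos(2.0496)·0.2 = -10.2293
y' = 9.4000 + 9.0000·sin(2.0496)·0.2 = 10.9976
θ' = 2.0496 + (9.0000/2.7)·tan(0.24)·0.2 = 2.2127
v' = 9.0000 − 3.6000·0.2 = 8.2800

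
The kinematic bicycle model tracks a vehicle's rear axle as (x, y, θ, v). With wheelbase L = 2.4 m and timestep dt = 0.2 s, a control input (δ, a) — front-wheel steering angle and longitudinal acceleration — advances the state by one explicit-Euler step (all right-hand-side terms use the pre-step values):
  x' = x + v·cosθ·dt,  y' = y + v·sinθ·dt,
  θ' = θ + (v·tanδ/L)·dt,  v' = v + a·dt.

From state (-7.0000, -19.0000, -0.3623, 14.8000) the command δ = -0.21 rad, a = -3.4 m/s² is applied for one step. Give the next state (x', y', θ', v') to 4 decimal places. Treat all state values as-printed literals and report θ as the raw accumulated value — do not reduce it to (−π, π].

x' = -7.0000 + 14.8000·cos(-0.3623)·0.2 = -4.2322
y' = -19.0000 + 14.8000·sin(-0.3623)·0.2 = -20.0491
θ' = -0.3623 + (14.8000/2.4)·tan(-0.21)·0.2 = -0.6252
v' = 14.8000 − 3.4000·0.2 = 14.1200

(-4.2322, -20.0491, -0.6252, 14.1200)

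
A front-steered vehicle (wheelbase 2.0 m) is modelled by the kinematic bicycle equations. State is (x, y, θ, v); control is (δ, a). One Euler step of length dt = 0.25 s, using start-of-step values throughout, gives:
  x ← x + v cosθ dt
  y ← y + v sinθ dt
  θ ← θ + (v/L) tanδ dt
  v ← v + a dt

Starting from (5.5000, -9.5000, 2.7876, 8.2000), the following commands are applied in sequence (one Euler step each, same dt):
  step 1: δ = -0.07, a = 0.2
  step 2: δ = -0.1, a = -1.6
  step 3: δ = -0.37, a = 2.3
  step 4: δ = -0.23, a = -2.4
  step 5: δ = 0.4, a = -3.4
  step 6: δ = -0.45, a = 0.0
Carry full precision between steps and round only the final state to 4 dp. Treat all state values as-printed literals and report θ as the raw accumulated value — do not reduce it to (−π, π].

after step 1 (δ=-0.07, a=0.2): (3.577108, -8.789376, 2.715733, 8.250000)
after step 2 (δ=-0.1, a=-1.6): (1.698823, -7.937349, 2.612262, 7.850000)
after step 3 (δ=-0.37, a=2.3): (0.004900, -6.946374, 2.231672, 8.425000)
after step 4 (δ=-0.23, a=-2.4): (-1.287934, -5.283584, 1.985089, 7.825000)
after step 5 (δ=0.4, a=-3.4): (-2.075409, -3.492831, 2.398634, 6.975000)
after step 6 (δ=-0.45, a=0.0): (-3.359629, -2.313237, 1.977470, 6.975000)

(-3.3596, -2.3132, 1.9775, 6.9750)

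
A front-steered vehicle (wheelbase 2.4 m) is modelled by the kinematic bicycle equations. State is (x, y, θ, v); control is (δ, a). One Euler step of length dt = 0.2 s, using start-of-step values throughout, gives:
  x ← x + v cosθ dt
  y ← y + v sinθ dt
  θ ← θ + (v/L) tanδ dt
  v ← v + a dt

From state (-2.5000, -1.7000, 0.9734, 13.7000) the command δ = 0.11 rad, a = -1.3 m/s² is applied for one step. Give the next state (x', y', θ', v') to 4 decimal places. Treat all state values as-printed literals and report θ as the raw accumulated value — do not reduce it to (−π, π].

x' = -2.5000 + 13.7000·cos(0.9734)·0.2 = -0.9588
y' = -1.7000 + 13.7000·sin(0.9734)·0.2 = 0.5654
θ' = 0.9734 + (13.7000/2.4)·tan(0.11)·0.2 = 1.0995
v' = 13.7000 − 1.3000·0.2 = 13.4400

(-0.9588, 0.5654, 1.0995, 13.4400)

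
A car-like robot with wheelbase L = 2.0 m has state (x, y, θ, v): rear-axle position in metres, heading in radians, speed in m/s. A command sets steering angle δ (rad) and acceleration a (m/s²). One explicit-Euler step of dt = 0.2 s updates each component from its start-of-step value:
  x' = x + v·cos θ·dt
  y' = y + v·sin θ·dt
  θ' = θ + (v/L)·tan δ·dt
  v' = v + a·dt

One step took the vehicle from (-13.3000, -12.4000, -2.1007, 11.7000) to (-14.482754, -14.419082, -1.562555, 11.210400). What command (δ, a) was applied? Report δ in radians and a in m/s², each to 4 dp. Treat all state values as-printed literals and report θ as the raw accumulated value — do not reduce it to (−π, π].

δ = 0.4311, a = -2.4480

a = (v'−v)/dt = (-0.489600)/0.2 = -2.4480
Δθ = θ'−θ = 0.538145;  (v·dt/L) = 11.7000·0.2/2.0 = 1.170000
tan δ = Δθ·L/(v·dt) = 0.459953  →  δ = 0.4311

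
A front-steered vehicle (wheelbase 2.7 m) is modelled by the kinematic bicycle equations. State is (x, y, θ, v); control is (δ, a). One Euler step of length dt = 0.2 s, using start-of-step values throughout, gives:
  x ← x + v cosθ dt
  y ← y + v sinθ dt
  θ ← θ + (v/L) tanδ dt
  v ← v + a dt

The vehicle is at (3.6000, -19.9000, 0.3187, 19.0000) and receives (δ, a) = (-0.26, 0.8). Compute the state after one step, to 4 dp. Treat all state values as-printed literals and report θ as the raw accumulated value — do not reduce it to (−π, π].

(7.2086, -18.7093, -0.0557, 19.1600)

x' = 3.6000 + 19.0000·cos(0.3187)·0.2 = 7.2086
y' = -19.9000 + 19.0000·sin(0.3187)·0.2 = -18.7093
θ' = 0.3187 + (19.0000/2.7)·tan(-0.26)·0.2 = -0.0557
v' = 19.0000 + 0.8000·0.2 = 19.1600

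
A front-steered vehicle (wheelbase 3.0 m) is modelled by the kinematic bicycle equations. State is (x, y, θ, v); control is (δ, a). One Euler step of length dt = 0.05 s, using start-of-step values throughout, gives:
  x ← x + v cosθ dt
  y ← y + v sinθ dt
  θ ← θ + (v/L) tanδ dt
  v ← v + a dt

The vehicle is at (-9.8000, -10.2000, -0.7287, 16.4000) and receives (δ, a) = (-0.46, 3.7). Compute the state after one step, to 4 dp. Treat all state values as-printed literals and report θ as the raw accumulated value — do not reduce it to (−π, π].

x' = -9.8000 + 16.4000·cos(-0.7287)·0.05 = -9.1882
y' = -10.2000 + 16.4000·sin(-0.7287)·0.05 = -10.7460
θ' = -0.7287 + (16.4000/3.0)·tan(-0.46)·0.05 = -0.8641
v' = 16.4000 + 3.7000·0.05 = 16.5850

(-9.1882, -10.7460, -0.8641, 16.5850)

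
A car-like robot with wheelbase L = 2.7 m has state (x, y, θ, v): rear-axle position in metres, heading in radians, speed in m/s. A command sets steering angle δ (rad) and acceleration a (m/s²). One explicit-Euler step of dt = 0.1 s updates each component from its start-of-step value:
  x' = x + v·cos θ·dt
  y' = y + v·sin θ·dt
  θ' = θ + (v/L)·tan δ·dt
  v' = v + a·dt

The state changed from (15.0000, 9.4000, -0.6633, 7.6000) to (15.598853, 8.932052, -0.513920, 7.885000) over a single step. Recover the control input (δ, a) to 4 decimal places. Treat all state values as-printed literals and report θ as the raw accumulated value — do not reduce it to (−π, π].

δ = 0.4879, a = 2.8500

a = (v'−v)/dt = (0.285000)/0.1 = 2.8500
Δθ = θ'−θ = 0.149380;  (v·dt/L) = 7.6000·0.1/2.7 = 0.281481
tan δ = Δθ·L/(v·dt) = 0.530692  →  δ = 0.4879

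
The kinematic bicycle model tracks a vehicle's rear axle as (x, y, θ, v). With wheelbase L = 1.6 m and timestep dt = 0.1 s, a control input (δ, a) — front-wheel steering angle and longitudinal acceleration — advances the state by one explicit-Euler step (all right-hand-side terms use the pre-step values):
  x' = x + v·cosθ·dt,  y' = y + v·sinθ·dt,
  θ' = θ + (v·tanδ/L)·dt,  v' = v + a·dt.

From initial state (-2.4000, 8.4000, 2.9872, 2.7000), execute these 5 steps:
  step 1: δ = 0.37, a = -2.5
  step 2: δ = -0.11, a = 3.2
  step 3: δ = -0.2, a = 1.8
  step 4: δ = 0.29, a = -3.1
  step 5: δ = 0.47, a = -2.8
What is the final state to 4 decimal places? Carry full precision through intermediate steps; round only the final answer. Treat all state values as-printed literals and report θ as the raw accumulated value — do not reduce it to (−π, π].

after step 1 (δ=0.37, a=-2.5): (-2.666788, 8.441521, 3.052652, 2.450000)
after step 2 (δ=-0.11, a=3.2): (-2.910820, 8.463282, 3.035740, 2.770000)
after step 3 (δ=-0.2, a=1.8): (-3.186270, 8.492549, 3.000646, 2.950000)
after step 4 (δ=0.29, a=-3.1): (-3.478344, 8.533991, 3.055666, 2.640000)
after step 5 (δ=0.47, a=-2.8): (-3.741370, 8.556648, 3.139480, 2.360000)

(-3.7414, 8.5566, 3.1395, 2.3600)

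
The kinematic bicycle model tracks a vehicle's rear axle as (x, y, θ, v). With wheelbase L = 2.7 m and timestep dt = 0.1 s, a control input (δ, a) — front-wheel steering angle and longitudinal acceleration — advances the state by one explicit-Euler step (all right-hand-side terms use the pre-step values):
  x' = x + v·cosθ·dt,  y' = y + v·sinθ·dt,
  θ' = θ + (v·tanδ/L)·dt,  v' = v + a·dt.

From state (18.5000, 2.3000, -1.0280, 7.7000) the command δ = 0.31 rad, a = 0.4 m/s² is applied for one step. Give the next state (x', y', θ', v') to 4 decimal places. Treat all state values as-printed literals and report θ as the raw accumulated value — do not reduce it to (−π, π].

x' = 18.5000 + 7.7000·cos(-1.0280)·0.1 = 18.8977
y' = 2.3000 + 7.7000·sin(-1.0280)·0.1 = 1.6407
θ' = -1.0280 + (7.7000/2.7)·tan(0.31)·0.1 = -0.9366
v' = 7.7000 + 0.4000·0.1 = 7.7400

(18.8977, 1.6407, -0.9366, 7.7400)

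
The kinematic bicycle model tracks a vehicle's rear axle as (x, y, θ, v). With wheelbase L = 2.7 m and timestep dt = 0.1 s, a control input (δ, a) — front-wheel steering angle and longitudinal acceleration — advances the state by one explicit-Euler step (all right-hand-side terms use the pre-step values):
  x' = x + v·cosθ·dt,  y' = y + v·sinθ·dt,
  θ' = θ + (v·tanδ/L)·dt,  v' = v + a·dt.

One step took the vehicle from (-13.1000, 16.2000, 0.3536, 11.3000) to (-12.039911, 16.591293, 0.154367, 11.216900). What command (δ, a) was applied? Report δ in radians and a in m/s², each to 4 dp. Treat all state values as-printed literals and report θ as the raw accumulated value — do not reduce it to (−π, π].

a = (v'−v)/dt = (-0.083100)/0.1 = -0.8310
Δθ = θ'−θ = -0.199233;  (v·dt/L) = 11.3000·0.1/2.7 = 0.418519
tan δ = Δθ·L/(v·dt) = -0.476043  →  δ = -0.4443

δ = -0.4443, a = -0.8310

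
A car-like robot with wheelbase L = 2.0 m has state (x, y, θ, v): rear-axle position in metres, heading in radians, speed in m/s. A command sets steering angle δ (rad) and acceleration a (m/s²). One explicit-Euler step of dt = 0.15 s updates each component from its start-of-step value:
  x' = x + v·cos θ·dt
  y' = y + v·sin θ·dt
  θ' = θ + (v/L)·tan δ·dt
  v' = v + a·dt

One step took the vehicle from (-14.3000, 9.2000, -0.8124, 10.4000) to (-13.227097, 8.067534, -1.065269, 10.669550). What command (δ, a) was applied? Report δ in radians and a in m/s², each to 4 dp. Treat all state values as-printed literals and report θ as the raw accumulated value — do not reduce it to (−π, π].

δ = -0.3135, a = 1.7970

a = (v'−v)/dt = (0.269550)/0.15 = 1.7970
Δθ = θ'−θ = -0.252869;  (v·dt/L) = 10.4000·0.15/2.0 = 0.780000
tan δ = Δθ·L/(v·dt) = -0.324191  →  δ = -0.3135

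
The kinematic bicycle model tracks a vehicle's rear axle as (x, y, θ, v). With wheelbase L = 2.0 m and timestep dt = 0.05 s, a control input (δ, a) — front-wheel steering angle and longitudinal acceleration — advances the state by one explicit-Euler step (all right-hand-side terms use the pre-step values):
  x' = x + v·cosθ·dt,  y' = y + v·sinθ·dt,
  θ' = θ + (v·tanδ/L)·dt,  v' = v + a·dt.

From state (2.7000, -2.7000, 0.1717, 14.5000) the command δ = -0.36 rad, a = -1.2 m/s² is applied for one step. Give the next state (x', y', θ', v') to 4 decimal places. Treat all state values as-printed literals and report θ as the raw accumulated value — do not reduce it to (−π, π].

x' = 2.7000 + 14.5000·cos(0.1717)·0.05 = 3.4143
y' = -2.7000 + 14.5000·sin(0.1717)·0.05 = -2.5761
θ' = 0.1717 + (14.5000/2.0)·tan(-0.36)·0.05 = 0.0353
v' = 14.5000 − 1.2000·0.05 = 14.4400

(3.4143, -2.5761, 0.0353, 14.4400)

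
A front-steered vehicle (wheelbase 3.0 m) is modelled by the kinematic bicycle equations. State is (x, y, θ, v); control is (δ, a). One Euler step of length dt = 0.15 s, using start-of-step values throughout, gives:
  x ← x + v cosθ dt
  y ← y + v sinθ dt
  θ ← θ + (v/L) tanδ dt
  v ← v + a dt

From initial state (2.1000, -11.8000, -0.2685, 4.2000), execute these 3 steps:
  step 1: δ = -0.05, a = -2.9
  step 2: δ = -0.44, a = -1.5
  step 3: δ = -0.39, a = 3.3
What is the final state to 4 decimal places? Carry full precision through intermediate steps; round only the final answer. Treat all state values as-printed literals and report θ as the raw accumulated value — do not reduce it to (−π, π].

(3.7459, -12.3135, -0.4404, 4.0350)

after step 1 (δ=-0.05, a=-2.9): (2.707427, -11.967130, -0.279009, 3.765000)
after step 2 (δ=-0.44, a=-1.5): (3.250338, -12.122664, -0.367633, 3.540000)
after step 3 (δ=-0.39, a=3.3): (3.745856, -12.313509, -0.440390, 4.035000)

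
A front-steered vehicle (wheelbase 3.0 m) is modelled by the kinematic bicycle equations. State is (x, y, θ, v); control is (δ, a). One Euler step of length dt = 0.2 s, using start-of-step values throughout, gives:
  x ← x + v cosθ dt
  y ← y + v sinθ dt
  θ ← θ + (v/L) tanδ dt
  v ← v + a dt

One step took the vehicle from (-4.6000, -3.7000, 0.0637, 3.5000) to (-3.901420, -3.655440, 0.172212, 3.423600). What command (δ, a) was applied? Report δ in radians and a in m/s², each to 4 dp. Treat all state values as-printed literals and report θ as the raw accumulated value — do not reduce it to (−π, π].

a = (v'−v)/dt = (-0.076400)/0.2 = -0.3820
Δθ = θ'−θ = 0.108512;  (v·dt/L) = 3.5000·0.2/3.0 = 0.233333
tan δ = Δθ·L/(v·dt) = 0.465051  →  δ = 0.4353

δ = 0.4353, a = -0.3820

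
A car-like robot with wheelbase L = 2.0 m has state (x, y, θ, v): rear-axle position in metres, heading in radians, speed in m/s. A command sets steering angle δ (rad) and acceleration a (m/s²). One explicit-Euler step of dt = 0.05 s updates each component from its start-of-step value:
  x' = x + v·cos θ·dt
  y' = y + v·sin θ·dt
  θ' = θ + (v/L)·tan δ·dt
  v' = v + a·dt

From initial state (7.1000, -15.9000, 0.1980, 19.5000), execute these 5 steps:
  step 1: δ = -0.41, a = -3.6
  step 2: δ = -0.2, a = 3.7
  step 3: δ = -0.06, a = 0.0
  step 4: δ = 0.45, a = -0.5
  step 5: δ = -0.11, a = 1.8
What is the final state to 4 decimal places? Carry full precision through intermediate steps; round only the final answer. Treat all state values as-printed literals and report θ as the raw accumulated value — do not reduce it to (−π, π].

after step 1 (δ=-0.41, a=-3.6): (8.055950, -15.708209, -0.013883, 19.320000)
after step 2 (δ=-0.2, a=3.7): (9.021857, -15.721619, -0.111792, 19.505000)
after step 3 (δ=-0.06, a=0.0): (9.991020, -15.830417, -0.141084, 19.505000)
after step 4 (δ=0.45, a=-0.5): (10.956580, -15.967554, 0.094465, 19.480000)
after step 5 (δ=-0.11, a=1.8): (11.926237, -15.875681, 0.040678, 19.570000)

(11.9262, -15.8757, 0.0407, 19.5700)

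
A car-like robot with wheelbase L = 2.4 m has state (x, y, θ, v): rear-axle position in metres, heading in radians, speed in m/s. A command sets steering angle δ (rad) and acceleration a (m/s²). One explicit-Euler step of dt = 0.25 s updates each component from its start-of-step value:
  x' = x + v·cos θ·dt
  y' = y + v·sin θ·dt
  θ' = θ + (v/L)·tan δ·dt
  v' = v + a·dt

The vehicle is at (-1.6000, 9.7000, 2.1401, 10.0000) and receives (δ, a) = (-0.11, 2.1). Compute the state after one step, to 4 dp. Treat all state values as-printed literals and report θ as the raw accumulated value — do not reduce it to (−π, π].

(-2.9476, 11.8057, 2.0251, 10.5250)

x' = -1.6000 + 10.0000·cos(2.1401)·0.25 = -2.9476
y' = 9.7000 + 10.0000·sin(2.1401)·0.25 = 11.8057
θ' = 2.1401 + (10.0000/2.4)·tan(-0.11)·0.25 = 2.0251
v' = 10.0000 + 2.1000·0.25 = 10.5250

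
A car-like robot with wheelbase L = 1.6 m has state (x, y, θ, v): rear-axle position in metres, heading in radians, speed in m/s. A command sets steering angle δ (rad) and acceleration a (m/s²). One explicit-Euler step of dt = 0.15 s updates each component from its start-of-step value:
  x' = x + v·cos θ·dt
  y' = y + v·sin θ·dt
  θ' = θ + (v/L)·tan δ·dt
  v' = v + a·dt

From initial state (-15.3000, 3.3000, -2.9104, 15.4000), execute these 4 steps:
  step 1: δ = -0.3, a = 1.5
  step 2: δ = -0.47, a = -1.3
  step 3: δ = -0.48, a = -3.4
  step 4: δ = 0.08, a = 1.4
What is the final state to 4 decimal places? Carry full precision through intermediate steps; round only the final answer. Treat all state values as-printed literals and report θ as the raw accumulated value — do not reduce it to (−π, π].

after step 1 (δ=-0.3, a=1.5): (-17.548540, 2.770690, -3.357004, 15.625000)
after step 2 (δ=-0.47, a=-1.3): (-19.838122, 3.271665, -4.101095, 15.430000)
after step 3 (δ=-0.48, a=-3.4): (-21.166478, 5.167023, -4.854191, 14.920000)
after step 4 (δ=0.08, a=1.4): (-20.850187, 7.382560, -4.742052, 15.130000)

(-20.8502, 7.3826, -4.7421, 15.1300)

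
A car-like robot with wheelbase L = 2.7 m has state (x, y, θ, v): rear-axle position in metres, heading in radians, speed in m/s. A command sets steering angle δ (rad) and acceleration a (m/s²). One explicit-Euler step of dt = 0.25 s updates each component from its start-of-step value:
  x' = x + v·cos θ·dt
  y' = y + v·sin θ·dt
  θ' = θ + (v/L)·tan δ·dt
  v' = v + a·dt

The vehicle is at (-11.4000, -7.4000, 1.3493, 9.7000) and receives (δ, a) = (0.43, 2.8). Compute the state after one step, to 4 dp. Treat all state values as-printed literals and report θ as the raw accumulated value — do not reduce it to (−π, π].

(-10.8673, -5.0342, 1.7612, 10.4000)

x' = -11.4000 + 9.7000·cos(1.3493)·0.25 = -10.8673
y' = -7.4000 + 9.7000·sin(1.3493)·0.25 = -5.0342
θ' = 1.3493 + (9.7000/2.7)·tan(0.43)·0.25 = 1.7612
v' = 9.7000 + 2.8000·0.25 = 10.4000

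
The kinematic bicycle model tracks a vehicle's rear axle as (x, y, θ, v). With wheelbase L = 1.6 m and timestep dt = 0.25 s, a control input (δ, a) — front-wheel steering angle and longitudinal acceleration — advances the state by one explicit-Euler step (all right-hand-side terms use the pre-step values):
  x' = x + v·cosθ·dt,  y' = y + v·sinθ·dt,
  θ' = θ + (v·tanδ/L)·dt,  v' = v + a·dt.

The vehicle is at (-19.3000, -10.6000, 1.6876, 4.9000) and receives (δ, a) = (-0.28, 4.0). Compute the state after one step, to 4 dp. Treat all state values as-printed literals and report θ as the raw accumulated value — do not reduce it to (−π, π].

x' = -19.3000 + 4.9000·cos(1.6876)·0.25 = -19.4428
y' = -10.6000 + 4.9000·sin(1.6876)·0.25 = -9.3833
θ' = 1.6876 + (4.9000/1.6)·tan(-0.28)·0.25 = 1.4674
v' = 4.9000 + 4.0000·0.25 = 5.9000

(-19.4428, -9.3833, 1.4674, 5.9000)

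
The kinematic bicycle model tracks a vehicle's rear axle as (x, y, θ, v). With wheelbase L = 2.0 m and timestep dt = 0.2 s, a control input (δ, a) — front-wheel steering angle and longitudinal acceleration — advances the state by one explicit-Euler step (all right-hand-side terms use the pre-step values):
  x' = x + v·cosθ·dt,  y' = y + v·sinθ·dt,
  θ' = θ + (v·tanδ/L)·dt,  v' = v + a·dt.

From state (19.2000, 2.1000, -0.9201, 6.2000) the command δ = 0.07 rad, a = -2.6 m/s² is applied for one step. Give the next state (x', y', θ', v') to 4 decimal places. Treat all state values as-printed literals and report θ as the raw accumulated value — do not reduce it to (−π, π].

x' = 19.2000 + 6.2000·cos(-0.9201)·0.2 = 19.9511
y' = 2.1000 + 6.2000·sin(-0.9201)·0.2 = 1.1134
θ' = -0.9201 + (6.2000/2.0)·tan(0.07)·0.2 = -0.8766
v' = 6.2000 − 2.6000·0.2 = 5.6800

(19.9511, 1.1134, -0.8766, 5.6800)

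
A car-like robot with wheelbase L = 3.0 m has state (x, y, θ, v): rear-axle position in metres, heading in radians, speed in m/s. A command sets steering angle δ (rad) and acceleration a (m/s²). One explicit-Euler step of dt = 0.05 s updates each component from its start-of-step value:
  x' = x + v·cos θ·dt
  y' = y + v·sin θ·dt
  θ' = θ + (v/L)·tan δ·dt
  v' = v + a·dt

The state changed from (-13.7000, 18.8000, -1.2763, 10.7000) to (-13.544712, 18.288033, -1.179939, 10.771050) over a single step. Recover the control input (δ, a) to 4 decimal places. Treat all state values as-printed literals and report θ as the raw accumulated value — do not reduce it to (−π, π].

a = (v'−v)/dt = (0.071050)/0.05 = 1.4210
Δθ = θ'−θ = 0.096361;  (v·dt/L) = 10.7000·0.05/3.0 = 0.178333
tan δ = Δθ·L/(v·dt) = 0.540342  →  δ = 0.4954

δ = 0.4954, a = 1.4210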